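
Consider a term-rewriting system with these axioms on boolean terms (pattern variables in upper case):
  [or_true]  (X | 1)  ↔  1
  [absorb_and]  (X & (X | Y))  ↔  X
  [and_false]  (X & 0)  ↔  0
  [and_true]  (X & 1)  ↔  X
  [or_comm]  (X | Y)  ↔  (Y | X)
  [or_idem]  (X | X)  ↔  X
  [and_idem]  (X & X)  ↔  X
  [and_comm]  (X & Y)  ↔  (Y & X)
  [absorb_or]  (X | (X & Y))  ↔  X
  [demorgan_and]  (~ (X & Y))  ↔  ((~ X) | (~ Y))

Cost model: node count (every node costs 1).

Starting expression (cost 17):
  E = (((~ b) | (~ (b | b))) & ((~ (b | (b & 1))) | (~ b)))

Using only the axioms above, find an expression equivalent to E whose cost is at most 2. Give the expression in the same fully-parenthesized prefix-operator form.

(~ b)   [cost 2]

(1) (b | (b & 1))  =[absorb_or →]=  b    ⊢ (((~ b) | (~ (b | b))) & ((~ b) | (~ b)))
(2) (b | b)  =[or_idem →]=  b    ⊢ (((~ b) | (~ b)) & ((~ b) | (~ b)))
(3) (((~ b) | (~ b)) & ((~ b) | (~ b)))  =[and_idem →]=  ((~ b) | (~ b))
(4) ((~ b) | (~ b))  =[or_idem →]=  (~ b)    ⊢ cost 2, within 2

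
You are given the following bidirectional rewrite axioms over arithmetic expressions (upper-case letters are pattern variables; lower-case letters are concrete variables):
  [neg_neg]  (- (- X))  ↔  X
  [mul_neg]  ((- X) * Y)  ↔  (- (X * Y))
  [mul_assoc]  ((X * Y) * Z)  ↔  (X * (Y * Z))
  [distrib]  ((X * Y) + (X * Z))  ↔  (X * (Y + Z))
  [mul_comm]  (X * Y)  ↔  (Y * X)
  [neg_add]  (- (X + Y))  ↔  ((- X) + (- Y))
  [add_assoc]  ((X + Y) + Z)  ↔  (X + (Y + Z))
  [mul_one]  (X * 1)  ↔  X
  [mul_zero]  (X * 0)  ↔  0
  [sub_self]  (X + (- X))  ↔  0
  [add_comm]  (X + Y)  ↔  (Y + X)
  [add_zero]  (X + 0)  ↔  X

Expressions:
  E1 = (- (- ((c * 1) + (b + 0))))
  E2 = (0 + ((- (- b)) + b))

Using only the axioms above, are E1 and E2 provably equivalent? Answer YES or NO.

Every axiom is a valid identity, so a rewrite proof would force E1 and E2 to agree under every assignment.
At b=0, c=1: E1 = 1 but E2 = 0; they differ, so no derivation exists.

NO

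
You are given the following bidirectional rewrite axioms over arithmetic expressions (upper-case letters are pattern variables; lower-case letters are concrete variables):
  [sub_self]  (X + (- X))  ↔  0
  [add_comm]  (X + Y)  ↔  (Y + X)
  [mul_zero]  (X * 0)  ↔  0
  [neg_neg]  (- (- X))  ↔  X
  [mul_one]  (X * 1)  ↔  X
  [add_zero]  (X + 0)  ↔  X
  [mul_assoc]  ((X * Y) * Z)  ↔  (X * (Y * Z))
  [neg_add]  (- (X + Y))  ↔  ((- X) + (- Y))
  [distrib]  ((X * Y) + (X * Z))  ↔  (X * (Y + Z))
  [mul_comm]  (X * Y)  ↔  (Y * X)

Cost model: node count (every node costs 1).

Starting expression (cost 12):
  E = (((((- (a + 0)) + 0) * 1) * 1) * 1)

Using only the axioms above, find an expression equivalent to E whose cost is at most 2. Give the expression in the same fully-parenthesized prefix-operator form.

(- a)   [cost 2]

1. [add_zero →] (a + 0)  →  a;  E = (((((- a) + 0) * 1) * 1) * 1)
2. [mul_one →] (((- a) + 0) * 1)  →  ((- a) + 0);  E = ((((- a) + 0) * 1) * 1)
3. [add_zero →] ((- a) + 0)  →  (- a);  E = (((- a) * 1) * 1)
4. [mul_one →] ((- a) * 1)  →  (- a);  E = ((- a) * 1)
5. [mul_one →] ((- a) * 1)  →  (- a);  cost 2 ≤ 2, done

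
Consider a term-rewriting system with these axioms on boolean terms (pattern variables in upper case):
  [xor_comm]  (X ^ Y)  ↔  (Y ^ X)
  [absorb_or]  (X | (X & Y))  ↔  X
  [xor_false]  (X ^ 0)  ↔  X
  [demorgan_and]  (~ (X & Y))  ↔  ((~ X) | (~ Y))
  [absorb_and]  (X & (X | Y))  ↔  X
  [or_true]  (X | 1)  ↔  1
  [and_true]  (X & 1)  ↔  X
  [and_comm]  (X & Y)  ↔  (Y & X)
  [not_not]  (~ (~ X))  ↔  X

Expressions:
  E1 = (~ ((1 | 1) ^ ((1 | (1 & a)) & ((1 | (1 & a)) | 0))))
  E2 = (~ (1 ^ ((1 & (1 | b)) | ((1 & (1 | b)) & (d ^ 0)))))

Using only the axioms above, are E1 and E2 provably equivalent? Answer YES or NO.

YES

1. [absorb_and →] ((1 | (1 & a)) & ((1 | (1 & a)) | 0))  →  (1 | (1 & a));  E1 = (~ ((1 | 1) ^ (1 | (1 & a))))
2. [or_true →] (1 | 1)  →  1;  E1 = (~ (1 ^ (1 | (1 & a))))
3. [absorb_or →] (1 | (1 & a))  →  1;  E1 = (~ (1 ^ 1))
4. [absorb_and ←] 1  →  (1 & (1 | b));  E1 = (~ (1 ^ (1 & (1 | b))))
5. [absorb_or ←] (1 & (1 | b))  →  ((1 & (1 | b)) | ((1 & (1 | b)) & d));  E1 = (~ (1 ^ ((1 & (1 | b)) | ((1 & (1 | b)) & d))))
6. [xor_false ←] d  →  (d ^ 0);  this is E2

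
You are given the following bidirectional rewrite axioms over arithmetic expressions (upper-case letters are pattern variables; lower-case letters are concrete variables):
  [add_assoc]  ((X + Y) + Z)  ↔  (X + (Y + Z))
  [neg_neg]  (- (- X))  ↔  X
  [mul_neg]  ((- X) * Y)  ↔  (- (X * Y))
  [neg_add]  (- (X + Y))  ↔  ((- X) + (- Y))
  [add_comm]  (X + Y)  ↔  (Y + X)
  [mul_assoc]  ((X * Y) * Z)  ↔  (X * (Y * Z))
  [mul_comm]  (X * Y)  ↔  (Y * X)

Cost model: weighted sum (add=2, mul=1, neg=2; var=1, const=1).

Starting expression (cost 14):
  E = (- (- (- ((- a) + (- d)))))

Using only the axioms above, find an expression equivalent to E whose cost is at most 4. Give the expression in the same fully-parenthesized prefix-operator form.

step 1: neg_neg (→) rewrites (- (- ((- a) + (- d)))) into ((- a) + (- d)), now (- ((- a) + (- d)))
step 2: neg_add (→) rewrites (- ((- a) + (- d))) into ((- (- a)) + (- (- d)))
step 3: add_comm (→) rewrites ((- (- a)) + (- (- d))) into ((- (- d)) + (- (- a)))
step 4: neg_neg (→) rewrites (- (- d)) into d, now (d + (- (- a)))
step 5: neg_neg (→) rewrites (- (- a)) into a, reaching cost 4 (bound 4)

(d + a)   [cost 4]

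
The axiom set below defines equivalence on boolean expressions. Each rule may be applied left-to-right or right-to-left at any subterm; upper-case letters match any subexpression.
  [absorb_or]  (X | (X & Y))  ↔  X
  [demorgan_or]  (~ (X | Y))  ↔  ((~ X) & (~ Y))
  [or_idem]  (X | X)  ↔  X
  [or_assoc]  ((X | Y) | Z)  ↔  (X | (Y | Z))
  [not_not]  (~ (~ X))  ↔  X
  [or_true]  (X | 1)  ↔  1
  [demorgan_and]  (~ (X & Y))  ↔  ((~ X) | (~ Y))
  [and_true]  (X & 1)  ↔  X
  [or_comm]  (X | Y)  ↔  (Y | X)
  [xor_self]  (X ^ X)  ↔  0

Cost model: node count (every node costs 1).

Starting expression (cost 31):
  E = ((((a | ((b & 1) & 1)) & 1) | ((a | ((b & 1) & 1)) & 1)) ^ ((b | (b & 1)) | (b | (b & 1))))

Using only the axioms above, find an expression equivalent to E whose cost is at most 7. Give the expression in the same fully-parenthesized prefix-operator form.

1. [or_idem →] (((a | ((b & 1) & 1)) & 1) | ((a | ((b & 1) & 1)) & 1))  →  ((a | ((b & 1) & 1)) & 1);  E = (((a | ((b & 1) & 1)) & 1) ^ ((b | (b & 1)) | (b | (b & 1))))
2. [and_true →] ((a | ((b & 1) & 1)) & 1)  →  (a | ((b & 1) & 1));  E = ((a | ((b & 1) & 1)) ^ ((b | (b & 1)) | (b | (b & 1))))
3. [or_idem →] ((b | (b & 1)) | (b | (b & 1)))  →  (b | (b & 1));  E = ((a | ((b & 1) & 1)) ^ (b | (b & 1)))
4. [and_true →] (b & 1)  →  b;  E = ((a | (b & 1)) ^ (b | (b & 1)))
5. [and_true →] (b & 1)  →  b;  E = ((a | (b & 1)) ^ (b | b))
6. [and_true →] (b & 1)  →  b;  cost 7 ≤ 7, done

((a | b) ^ (b | b))   [cost 7]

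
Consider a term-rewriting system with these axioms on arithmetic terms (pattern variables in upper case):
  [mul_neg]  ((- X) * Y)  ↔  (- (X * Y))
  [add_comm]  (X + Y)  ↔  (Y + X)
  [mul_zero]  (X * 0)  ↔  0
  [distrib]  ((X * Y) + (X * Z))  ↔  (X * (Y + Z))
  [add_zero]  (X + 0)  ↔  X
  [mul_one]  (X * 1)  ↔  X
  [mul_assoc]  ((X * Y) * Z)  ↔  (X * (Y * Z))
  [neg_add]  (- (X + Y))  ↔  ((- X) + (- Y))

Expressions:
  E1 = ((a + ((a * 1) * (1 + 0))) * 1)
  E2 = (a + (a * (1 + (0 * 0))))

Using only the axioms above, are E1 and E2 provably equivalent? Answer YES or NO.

(1) ((a + ((a * 1) * (1 + 0))) * 1)  =[mul_one →]=  (a + ((a * 1) * (1 + 0)))
(2) (1 + 0)  =[add_zero →]=  1    ⊢ (a + ((a * 1) * 1))
(3) (a * 1)  =[mul_one →]=  a    ⊢ (a + (a * 1))
(4) 1  =[add_zero ←]=  (1 + 0)    ⊢ (a + (a * (1 + 0)))
(5) 0  =[mul_zero ←]=  (0 * 0)    ⊢ E2

YES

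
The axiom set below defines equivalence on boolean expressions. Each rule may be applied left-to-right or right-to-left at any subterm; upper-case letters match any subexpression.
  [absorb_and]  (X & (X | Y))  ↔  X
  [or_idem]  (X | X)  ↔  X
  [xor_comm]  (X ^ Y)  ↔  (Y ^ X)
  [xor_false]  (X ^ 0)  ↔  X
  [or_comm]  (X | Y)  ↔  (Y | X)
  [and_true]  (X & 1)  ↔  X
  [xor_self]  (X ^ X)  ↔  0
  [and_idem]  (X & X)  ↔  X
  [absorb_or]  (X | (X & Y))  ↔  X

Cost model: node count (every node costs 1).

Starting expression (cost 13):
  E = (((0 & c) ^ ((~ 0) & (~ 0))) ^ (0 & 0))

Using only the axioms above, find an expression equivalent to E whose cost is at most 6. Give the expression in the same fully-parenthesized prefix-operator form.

(1) (0 & 0)  =[and_idem →]=  0    ⊢ (((0 & c) ^ ((~ 0) & (~ 0))) ^ 0)
(2) ((~ 0) & (~ 0))  =[and_idem →]=  (~ 0)    ⊢ (((0 & c) ^ (~ 0)) ^ 0)
(3) (((0 & c) ^ (~ 0)) ^ 0)  =[xor_false →]=  ((0 & c) ^ (~ 0))    ⊢ cost 6, within 6

((0 & c) ^ (~ 0))   [cost 6]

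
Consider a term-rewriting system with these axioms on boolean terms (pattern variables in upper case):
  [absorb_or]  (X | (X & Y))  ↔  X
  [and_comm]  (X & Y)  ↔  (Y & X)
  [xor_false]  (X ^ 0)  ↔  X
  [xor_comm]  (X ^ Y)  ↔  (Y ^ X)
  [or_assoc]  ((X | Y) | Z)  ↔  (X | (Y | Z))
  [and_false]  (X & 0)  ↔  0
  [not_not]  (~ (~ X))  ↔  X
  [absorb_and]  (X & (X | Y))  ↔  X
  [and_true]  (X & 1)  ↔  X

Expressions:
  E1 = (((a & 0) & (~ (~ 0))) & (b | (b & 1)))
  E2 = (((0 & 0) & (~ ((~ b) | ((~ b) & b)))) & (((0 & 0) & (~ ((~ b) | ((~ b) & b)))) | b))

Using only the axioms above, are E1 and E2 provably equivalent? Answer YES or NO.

(1) (b | (b & 1))  =[absorb_or →]=  b    ⊢ (((a & 0) & (~ (~ 0))) & b)
(2) (a & 0)  =[and_false →]=  0    ⊢ ((0 & (~ (~ 0))) & b)
(3) (~ (~ 0))  =[not_not →]=  0    ⊢ ((0 & 0) & b)
(4) b  =[not_not ←]=  (~ (~ b))    ⊢ ((0 & 0) & (~ (~ b)))
(5) (~ b)  =[absorb_or ←]=  ((~ b) | ((~ b) & b))    ⊢ ((0 & 0) & (~ ((~ b) | ((~ b) & b))))
(6) ((0 & 0) & (~ ((~ b) | ((~ b) & b))))  =[absorb_and ←]=  (((0 & 0) & (~ ((~ b) | ((~ b) & b)))) & (((0 & 0) & (~ ((~ b) | ((~ b) & b)))) | b))    ⊢ E2

YES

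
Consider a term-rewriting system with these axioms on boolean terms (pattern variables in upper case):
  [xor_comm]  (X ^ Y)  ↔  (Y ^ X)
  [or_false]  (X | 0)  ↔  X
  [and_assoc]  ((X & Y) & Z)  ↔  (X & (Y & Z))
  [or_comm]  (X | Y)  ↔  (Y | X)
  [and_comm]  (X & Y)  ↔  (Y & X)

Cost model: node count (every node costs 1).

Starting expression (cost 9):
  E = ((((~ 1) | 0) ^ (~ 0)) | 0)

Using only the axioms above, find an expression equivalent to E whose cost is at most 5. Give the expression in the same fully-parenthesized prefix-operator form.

step 1: or_false (→) rewrites ((((~ 1) | 0) ^ (~ 0)) | 0) into (((~ 1) | 0) ^ (~ 0))
step 2: xor_comm (→) rewrites (((~ 1) | 0) ^ (~ 0)) into ((~ 0) ^ ((~ 1) | 0))
step 3: or_false (→) rewrites ((~ 1) | 0) into (~ 1), reaching cost 5 (bound 5)

((~ 0) ^ (~ 1))   [cost 5]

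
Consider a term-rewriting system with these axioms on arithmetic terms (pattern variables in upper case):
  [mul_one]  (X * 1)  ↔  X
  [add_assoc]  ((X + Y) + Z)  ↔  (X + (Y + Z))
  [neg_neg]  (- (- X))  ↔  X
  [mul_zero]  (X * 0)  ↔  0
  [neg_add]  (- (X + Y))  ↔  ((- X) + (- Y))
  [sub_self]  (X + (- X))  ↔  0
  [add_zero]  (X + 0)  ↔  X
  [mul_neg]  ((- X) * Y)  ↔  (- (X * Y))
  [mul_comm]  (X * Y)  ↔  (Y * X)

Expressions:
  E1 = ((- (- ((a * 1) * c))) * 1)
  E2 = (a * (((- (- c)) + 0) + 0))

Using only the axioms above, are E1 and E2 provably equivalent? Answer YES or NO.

YES

(1) ((- (- ((a * 1) * c))) * 1)  =[mul_one →]=  (- (- ((a * 1) * c)))
(2) (a * 1)  =[mul_one →]=  a    ⊢ (- (- (a * c)))
(3) (- (- (a * c)))  =[neg_neg →]=  (a * c)
(4) c  =[neg_neg ←]=  (- (- c))    ⊢ (a * (- (- c)))
(5) (- (- c))  =[add_zero ←]=  ((- (- c)) + 0)    ⊢ (a * ((- (- c)) + 0))
(6) (- (- c))  =[add_zero ←]=  ((- (- c)) + 0)    ⊢ E2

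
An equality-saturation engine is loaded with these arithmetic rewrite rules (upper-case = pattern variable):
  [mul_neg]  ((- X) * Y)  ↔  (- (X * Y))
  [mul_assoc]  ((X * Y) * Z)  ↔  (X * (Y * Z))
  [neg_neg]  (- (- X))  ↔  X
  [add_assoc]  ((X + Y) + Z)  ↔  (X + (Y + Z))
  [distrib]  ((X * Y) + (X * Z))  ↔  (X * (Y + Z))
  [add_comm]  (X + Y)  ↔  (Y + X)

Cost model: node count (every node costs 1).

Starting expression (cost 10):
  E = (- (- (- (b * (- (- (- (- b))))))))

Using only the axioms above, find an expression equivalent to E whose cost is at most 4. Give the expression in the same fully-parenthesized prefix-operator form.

1. [neg_neg →] (- (- (- (- b))))  →  (- (- b));  E = (- (- (- (b * (- (- b))))))
2. [neg_neg →] (- (- b))  →  b;  E = (- (- (- (b * b))))
3. [neg_neg →] (- (- (- (b * b))))  →  (- (b * b));  cost 4 ≤ 4, done

(- (b * b))   [cost 4]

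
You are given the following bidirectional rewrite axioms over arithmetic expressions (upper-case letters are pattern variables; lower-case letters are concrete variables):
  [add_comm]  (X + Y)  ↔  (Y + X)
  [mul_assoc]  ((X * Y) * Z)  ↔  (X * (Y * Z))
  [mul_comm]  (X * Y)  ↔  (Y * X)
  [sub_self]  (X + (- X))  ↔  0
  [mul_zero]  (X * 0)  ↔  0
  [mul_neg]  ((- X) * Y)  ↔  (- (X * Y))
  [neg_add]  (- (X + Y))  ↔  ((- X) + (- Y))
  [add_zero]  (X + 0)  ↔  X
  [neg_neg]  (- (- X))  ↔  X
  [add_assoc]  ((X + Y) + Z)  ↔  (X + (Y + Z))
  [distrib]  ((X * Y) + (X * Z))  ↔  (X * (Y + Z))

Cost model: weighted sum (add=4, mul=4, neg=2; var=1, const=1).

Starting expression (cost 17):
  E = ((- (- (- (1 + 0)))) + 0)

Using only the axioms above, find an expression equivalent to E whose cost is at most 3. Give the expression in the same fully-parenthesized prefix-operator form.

step 1: neg_neg (→) rewrites (- (- (1 + 0))) into (1 + 0), now ((- (1 + 0)) + 0)
step 2: add_zero (→) rewrites ((- (1 + 0)) + 0) into (- (1 + 0))
step 3: add_zero (→) rewrites (1 + 0) into 1, reaching cost 3 (bound 3)

(- 1)   [cost 3]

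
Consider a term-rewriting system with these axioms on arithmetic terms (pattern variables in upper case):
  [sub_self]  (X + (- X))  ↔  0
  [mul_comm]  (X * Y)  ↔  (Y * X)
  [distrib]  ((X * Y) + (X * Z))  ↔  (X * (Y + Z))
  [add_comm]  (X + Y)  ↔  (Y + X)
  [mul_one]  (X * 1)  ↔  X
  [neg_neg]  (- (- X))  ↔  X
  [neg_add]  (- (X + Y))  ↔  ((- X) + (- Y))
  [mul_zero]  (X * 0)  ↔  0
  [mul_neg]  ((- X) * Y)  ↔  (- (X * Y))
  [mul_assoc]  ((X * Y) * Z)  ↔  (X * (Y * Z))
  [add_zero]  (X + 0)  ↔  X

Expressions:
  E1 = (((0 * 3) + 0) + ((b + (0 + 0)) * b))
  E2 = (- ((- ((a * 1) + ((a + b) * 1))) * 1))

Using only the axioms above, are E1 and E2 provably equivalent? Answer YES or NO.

The axioms are sound identities: if E1 ↔* E2 then E1 and E2 evaluate identically under any assignment.
Under a=1, b=0: E1 evaluates to 0, E2 to 2. Distinct ⇒ no rewrite sequence connects them.

NO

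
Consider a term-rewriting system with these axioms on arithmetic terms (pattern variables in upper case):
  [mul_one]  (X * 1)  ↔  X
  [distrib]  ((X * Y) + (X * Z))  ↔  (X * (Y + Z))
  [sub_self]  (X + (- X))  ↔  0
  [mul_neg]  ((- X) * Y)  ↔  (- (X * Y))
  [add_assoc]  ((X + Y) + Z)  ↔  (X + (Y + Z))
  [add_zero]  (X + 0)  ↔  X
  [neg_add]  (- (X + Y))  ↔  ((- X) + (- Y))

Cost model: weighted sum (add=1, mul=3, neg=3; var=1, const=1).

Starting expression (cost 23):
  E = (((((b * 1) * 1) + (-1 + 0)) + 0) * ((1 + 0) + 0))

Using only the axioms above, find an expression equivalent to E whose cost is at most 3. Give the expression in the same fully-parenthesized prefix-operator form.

(b + -1)   [cost 3]

step 1: add_zero (→) rewrites ((((b * 1) * 1) + (-1 + 0)) + 0) into (((b * 1) * 1) + (-1 + 0)), now ((((b * 1) * 1) + (-1 + 0)) * ((1 + 0) + 0))
step 2: mul_one (→) rewrites ((b * 1) * 1) into (b * 1), now (((b * 1) + (-1 + 0)) * ((1 + 0) + 0))
step 3: add_zero (→) rewrites (-1 + 0) into -1, now (((b * 1) + -1) * ((1 + 0) + 0))
step 4: add_zero (→) rewrites (1 + 0) into 1, now (((b * 1) + -1) * (1 + 0))
step 5: add_zero (→) rewrites (1 + 0) into 1, now (((b * 1) + -1) * 1)
step 6: mul_one (→) rewrites (((b * 1) + -1) * 1) into ((b * 1) + -1)
step 7: mul_one (→) rewrites (b * 1) into b, reaching cost 3 (bound 3)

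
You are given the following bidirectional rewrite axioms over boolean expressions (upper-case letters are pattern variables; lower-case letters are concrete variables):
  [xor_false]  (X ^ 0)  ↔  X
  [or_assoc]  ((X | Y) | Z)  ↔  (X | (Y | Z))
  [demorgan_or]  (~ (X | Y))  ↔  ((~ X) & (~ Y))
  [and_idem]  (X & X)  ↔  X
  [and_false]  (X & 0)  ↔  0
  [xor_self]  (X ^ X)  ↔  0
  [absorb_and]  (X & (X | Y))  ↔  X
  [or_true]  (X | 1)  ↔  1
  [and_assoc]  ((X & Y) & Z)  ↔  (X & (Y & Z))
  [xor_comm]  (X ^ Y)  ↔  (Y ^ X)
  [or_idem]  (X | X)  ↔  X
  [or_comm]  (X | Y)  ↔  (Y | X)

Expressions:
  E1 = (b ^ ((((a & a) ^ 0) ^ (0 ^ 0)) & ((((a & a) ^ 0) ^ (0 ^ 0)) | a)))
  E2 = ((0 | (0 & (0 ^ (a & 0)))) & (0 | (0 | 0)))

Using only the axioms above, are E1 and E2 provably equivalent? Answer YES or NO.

Every axiom is a valid identity, so a rewrite proof would force E1 and E2 to agree under every assignment.
At a=0, b=1: E1 = 1 but E2 = 0; they differ, so no derivation exists.

NO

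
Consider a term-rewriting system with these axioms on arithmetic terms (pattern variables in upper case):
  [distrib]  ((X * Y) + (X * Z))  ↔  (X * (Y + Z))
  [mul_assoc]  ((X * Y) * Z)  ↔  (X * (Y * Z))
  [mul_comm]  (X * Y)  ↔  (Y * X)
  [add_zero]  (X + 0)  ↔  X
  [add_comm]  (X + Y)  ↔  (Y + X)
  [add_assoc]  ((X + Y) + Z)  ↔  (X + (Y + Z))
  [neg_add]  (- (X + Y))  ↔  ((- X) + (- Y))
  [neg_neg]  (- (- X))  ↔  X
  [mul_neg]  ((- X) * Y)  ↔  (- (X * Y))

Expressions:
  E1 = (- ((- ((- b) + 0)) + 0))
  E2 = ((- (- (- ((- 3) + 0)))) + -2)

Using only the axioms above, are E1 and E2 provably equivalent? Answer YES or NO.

NO

Every axiom is a valid identity, so a rewrite proof would force E1 and E2 to agree under every assignment.
At b=0: E1 = 0 but E2 = 1; they differ, so no derivation exists.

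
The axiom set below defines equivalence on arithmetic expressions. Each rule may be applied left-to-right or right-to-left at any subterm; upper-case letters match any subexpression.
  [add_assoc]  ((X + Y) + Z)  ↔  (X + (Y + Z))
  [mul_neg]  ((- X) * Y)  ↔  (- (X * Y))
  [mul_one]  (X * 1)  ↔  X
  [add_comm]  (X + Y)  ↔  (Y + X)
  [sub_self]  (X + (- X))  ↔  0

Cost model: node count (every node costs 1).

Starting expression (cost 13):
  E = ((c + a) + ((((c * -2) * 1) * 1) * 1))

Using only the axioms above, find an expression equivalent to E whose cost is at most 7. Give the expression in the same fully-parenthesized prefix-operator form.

step 1: mul_one (→) rewrites (((c * -2) * 1) * 1) into ((c * -2) * 1), now ((c + a) + (((c * -2) * 1) * 1))
step 2: mul_one (→) rewrites ((c * -2) * 1) into (c * -2), now ((c + a) + ((c * -2) * 1))
step 3: mul_one (→) rewrites ((c * -2) * 1) into (c * -2), reaching cost 7 (bound 7)

((c + a) + (c * -2))   [cost 7]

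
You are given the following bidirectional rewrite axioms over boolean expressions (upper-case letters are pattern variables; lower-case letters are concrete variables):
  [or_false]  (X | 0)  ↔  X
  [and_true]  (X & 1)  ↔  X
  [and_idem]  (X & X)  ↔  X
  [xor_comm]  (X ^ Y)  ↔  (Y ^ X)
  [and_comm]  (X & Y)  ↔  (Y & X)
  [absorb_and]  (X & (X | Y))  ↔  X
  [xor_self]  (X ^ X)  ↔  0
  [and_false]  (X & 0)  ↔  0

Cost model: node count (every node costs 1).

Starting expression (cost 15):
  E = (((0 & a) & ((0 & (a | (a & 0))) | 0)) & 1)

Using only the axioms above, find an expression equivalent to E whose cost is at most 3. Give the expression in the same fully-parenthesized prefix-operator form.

1. [and_false →] (a & 0)  →  0;  E = (((0 & a) & ((0 & (a | 0)) | 0)) & 1)
2. [or_false →] (a | 0)  →  a;  E = (((0 & a) & ((0 & a) | 0)) & 1)
3. [or_false →] ((0 & a) | 0)  →  (0 & a);  E = (((0 & a) & (0 & a)) & 1)
4. [and_idem →] ((0 & a) & (0 & a))  →  (0 & a);  E = ((0 & a) & 1)
5. [and_true →] ((0 & a) & 1)  →  (0 & a);  cost 3 ≤ 3, done

(0 & a)   [cost 3]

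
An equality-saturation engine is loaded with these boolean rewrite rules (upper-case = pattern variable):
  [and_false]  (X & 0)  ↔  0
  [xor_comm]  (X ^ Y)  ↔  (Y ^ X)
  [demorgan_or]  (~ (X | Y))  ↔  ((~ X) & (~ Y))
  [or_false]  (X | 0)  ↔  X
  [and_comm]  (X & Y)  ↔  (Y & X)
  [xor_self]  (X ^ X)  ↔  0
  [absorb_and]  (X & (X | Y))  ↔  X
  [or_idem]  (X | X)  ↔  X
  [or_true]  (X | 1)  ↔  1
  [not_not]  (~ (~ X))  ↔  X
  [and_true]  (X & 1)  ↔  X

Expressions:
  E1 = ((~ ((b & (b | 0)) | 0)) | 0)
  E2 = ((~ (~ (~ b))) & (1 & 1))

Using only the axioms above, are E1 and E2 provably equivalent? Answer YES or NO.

YES

step 1: absorb_and (→) rewrites (b & (b | 0)) into b, now ((~ (b | 0)) | 0)
step 2: or_false (→) rewrites ((~ (b | 0)) | 0) into (~ (b | 0))
step 3: or_false (→) rewrites (b | 0) into b, now (~ b)
step 4: and_true (←) rewrites (~ b) into ((~ b) & 1)
step 5: and_true (←) rewrites 1 into (1 & 1), now ((~ b) & (1 & 1))
step 6: not_not (←) rewrites (~ b) into (~ (~ (~ b))), which is E2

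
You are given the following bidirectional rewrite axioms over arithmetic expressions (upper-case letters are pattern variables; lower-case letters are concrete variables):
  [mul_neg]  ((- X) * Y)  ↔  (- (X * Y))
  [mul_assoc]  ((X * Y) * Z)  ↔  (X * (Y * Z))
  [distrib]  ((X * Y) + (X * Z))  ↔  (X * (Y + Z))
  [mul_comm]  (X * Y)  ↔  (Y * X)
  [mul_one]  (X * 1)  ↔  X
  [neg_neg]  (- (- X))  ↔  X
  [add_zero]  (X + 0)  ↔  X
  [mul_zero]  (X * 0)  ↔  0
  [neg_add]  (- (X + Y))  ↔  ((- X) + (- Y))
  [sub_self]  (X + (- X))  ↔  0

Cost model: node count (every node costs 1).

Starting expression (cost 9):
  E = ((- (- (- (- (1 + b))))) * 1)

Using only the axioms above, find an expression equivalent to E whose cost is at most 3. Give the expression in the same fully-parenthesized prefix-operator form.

(1 + b)   [cost 3]

1. [neg_neg →] (- (- (- (- (1 + b)))))  →  (- (- (1 + b)));  E = ((- (- (1 + b))) * 1)
2. [neg_neg →] (- (- (1 + b)))  →  (1 + b);  E = ((1 + b) * 1)
3. [mul_one →] ((1 + b) * 1)  →  (1 + b);  cost 3 ≤ 3, done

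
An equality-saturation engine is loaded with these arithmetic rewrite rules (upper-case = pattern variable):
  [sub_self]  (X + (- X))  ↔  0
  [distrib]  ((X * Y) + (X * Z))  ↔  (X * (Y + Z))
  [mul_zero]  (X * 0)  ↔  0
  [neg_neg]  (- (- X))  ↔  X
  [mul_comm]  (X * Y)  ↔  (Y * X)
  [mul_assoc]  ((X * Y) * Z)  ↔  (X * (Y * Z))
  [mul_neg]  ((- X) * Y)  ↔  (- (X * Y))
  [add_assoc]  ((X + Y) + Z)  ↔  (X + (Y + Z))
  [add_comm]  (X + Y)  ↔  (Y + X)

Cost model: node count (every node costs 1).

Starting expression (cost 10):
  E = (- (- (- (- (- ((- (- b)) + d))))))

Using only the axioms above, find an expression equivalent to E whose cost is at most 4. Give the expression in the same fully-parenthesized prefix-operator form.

(- (b + d))   [cost 4]

(1) (- (- b))  =[neg_neg →]=  b    ⊢ (- (- (- (- (- (b + d))))))
(2) (- (- (- (- (- (b + d))))))  =[neg_neg →]=  (- (- (- (b + d))))
(3) (- (- (b + d)))  =[neg_neg →]=  (b + d)    ⊢ cost 4, within 4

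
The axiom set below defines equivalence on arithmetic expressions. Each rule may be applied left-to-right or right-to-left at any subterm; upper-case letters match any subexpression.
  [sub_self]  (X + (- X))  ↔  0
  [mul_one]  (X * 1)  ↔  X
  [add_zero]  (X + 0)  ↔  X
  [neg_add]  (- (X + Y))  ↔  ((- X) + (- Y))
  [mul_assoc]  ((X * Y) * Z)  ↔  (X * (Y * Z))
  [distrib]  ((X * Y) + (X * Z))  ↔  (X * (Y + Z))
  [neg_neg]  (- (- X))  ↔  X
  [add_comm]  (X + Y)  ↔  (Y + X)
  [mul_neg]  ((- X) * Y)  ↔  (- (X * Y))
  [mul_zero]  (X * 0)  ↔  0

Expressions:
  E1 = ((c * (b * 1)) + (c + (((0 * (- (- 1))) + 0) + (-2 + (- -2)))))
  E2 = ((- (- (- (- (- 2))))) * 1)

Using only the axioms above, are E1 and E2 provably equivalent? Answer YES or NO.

All listed rules preserve value, hence provable equivalence implies equal values everywhere; look for a separating assignment.
b=0, c=0 gives E1 ↦ 0, E2 ↦ -2; values differ ⇒ not provably equivalent.

NO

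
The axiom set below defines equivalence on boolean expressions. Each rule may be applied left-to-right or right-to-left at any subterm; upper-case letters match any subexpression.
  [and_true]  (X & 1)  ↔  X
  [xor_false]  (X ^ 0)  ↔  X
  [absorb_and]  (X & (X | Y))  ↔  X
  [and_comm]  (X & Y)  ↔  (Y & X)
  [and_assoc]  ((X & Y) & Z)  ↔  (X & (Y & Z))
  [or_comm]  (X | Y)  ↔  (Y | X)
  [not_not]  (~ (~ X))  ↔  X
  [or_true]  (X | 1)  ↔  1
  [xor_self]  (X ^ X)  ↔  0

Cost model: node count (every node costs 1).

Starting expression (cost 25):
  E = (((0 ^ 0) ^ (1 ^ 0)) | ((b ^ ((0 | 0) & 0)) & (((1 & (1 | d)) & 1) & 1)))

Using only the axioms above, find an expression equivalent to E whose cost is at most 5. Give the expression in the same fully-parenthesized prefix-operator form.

(b | (0 ^ 1))   [cost 5]

(1) (((1 & (1 | d)) & 1) & 1)  =[and_true →]=  ((1 & (1 | d)) & 1)    ⊢ (((0 ^ 0) ^ (1 ^ 0)) | ((b ^ ((0 | 0) & 0)) & ((1 & (1 | d)) & 1)))
(2) (0 ^ 0)  =[xor_false →]=  0    ⊢ ((0 ^ (1 ^ 0)) | ((b ^ ((0 | 0) & 0)) & ((1 & (1 | d)) & 1)))
(3) (1 ^ 0)  =[xor_false →]=  1    ⊢ ((0 ^ 1) | ((b ^ ((0 | 0) & 0)) & ((1 & (1 | d)) & 1)))
(4) (1 & (1 | d))  =[absorb_and →]=  1    ⊢ ((0 ^ 1) | ((b ^ ((0 | 0) & 0)) & (1 & 1)))
(5) ((0 | 0) & 0)  =[and_comm →]=  (0 & (0 | 0))    ⊢ ((0 ^ 1) | ((b ^ (0 & (0 | 0))) & (1 & 1)))
(6) (1 & 1)  =[and_true →]=  1    ⊢ ((0 ^ 1) | ((b ^ (0 & (0 | 0))) & 1))
(7) ((0 ^ 1) | ((b ^ (0 & (0 | 0))) & 1))  =[or_comm →]=  (((b ^ (0 & (0 | 0))) & 1) | (0 ^ 1))
(8) (0 & (0 | 0))  =[absorb_and →]=  0    ⊢ (((b ^ 0) & 1) | (0 ^ 1))
(9) ((b ^ 0) & 1)  =[and_true →]=  (b ^ 0)    ⊢ ((b ^ 0) | (0 ^ 1))
(10) (b ^ 0)  =[xor_false →]=  b    ⊢ cost 5, within 5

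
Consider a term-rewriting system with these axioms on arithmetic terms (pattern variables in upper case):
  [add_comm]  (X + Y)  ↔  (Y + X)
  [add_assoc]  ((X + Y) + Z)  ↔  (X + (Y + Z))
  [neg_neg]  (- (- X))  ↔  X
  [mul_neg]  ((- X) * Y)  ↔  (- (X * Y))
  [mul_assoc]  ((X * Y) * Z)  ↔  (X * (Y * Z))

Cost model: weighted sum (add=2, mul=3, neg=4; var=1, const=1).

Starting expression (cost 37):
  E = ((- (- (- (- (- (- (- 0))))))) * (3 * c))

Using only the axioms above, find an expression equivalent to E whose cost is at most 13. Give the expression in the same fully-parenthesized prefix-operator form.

1. [neg_neg →] (- (- (- (- 0))))  →  (- (- 0));  E = ((- (- (- (- (- 0))))) * (3 * c))
2. [neg_neg →] (- (- (- (- (- 0)))))  →  (- (- (- 0)));  E = ((- (- (- 0))) * (3 * c))
3. [neg_neg →] (- (- (- 0)))  →  (- 0);  cost 13 ≤ 13, done

((- 0) * (3 * c))   [cost 13]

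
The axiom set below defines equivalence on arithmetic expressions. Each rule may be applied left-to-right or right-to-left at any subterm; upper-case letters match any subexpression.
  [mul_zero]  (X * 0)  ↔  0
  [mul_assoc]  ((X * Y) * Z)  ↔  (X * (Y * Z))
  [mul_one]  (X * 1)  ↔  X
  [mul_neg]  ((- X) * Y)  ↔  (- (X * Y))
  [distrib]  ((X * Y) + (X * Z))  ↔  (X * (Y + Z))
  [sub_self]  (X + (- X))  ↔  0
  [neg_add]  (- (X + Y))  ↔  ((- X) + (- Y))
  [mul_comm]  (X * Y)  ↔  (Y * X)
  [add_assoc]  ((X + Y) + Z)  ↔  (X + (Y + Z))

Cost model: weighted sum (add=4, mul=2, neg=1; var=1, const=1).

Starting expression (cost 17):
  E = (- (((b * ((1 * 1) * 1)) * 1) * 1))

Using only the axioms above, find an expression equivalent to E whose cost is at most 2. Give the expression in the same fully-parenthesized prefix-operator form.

step 1: mul_one (→) rewrites ((1 * 1) * 1) into (1 * 1), now (- (((b * (1 * 1)) * 1) * 1))
step 2: mul_one (→) rewrites (1 * 1) into 1, now (- (((b * 1) * 1) * 1))
step 3: mul_one (→) rewrites ((b * 1) * 1) into (b * 1), now (- ((b * 1) * 1))
step 4: mul_one (→) rewrites ((b * 1) * 1) into (b * 1), now (- (b * 1))
step 5: mul_one (→) rewrites (b * 1) into b, reaching cost 2 (bound 2)

(- b)   [cost 2]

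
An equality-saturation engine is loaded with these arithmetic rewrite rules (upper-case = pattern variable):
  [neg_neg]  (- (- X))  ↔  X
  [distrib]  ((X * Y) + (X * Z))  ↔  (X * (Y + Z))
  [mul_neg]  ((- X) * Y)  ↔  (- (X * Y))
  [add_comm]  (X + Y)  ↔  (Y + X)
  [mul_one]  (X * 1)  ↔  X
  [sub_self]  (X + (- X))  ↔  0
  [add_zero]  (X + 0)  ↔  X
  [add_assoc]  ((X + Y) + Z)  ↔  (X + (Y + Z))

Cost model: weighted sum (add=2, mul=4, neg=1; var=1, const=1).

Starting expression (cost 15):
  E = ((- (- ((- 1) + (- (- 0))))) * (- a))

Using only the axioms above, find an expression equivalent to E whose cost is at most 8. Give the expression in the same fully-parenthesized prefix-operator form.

((- 1) * (- a))   [cost 8]

1. [neg_neg →] (- (- 0))  →  0;  E = ((- (- ((- 1) + 0))) * (- a))
2. [add_zero →] ((- 1) + 0)  →  (- 1);  E = ((- (- (- 1))) * (- a))
3. [neg_neg →] (- (- 1))  →  1;  cost 8 ≤ 8, done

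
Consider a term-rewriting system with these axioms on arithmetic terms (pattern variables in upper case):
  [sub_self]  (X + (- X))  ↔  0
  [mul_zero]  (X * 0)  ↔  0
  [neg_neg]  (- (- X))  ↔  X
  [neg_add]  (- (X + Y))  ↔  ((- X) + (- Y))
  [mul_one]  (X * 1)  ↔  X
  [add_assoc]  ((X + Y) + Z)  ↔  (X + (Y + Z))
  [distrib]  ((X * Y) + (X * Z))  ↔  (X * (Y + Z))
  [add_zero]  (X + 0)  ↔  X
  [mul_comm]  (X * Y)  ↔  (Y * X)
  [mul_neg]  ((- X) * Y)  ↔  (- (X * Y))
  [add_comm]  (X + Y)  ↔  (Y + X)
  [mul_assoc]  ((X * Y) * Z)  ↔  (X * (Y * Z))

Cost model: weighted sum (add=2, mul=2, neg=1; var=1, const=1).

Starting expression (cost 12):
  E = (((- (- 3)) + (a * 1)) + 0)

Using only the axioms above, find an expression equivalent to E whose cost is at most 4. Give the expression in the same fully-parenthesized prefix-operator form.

step 1: mul_one (→) rewrites (a * 1) into a, now (((- (- 3)) + a) + 0)
step 2: neg_neg (→) rewrites (- (- 3)) into 3, now ((3 + a) + 0)
step 3: add_zero (→) rewrites ((3 + a) + 0) into (3 + a), reaching cost 4 (bound 4)

(3 + a)   [cost 4]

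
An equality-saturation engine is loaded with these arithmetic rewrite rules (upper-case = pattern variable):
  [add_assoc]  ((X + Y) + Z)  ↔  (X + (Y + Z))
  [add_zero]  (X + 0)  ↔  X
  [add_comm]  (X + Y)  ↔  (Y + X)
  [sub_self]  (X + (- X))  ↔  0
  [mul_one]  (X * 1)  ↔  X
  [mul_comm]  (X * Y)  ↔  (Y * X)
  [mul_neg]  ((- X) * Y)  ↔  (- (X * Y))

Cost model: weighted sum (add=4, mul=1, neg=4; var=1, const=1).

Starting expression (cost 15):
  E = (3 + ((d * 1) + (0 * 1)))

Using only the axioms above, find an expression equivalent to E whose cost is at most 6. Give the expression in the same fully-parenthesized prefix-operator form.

(3 + d)   [cost 6]

step 1: mul_one (→) rewrites (0 * 1) into 0, now (3 + ((d * 1) + 0))
step 2: mul_one (→) rewrites (d * 1) into d, now (3 + (d + 0))
step 3: add_zero (→) rewrites (d + 0) into d, reaching cost 6 (bound 6)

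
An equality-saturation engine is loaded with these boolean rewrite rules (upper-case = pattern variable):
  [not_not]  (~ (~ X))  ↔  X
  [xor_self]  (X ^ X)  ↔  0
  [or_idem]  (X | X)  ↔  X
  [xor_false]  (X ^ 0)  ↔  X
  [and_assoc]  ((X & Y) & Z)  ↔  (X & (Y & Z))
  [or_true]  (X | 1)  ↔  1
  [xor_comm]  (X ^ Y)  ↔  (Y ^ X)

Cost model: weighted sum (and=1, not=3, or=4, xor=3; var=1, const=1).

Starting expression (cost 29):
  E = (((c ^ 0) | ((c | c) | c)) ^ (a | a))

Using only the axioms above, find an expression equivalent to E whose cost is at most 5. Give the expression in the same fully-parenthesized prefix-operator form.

(c ^ a)   [cost 5]

step 1: or_idem (→) rewrites (c | c) into c, now (((c ^ 0) | (c | c)) ^ (a | a))
step 2: or_idem (→) rewrites (c | c) into c, now (((c ^ 0) | c) ^ (a | a))
step 3: or_idem (→) rewrites (a | a) into a, now (((c ^ 0) | c) ^ a)
step 4: xor_false (→) rewrites (c ^ 0) into c, now ((c | c) ^ a)
step 5: or_idem (→) rewrites (c | c) into c, reaching cost 5 (bound 5)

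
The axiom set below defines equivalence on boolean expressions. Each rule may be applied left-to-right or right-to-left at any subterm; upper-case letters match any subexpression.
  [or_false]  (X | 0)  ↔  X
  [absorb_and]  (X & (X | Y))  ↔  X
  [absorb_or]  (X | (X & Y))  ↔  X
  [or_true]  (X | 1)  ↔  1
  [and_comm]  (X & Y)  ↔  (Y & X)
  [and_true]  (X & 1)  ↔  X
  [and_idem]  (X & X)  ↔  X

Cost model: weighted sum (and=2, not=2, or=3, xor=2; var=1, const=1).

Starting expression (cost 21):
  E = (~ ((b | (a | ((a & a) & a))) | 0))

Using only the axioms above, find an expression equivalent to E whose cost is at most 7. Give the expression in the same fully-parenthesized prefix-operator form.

(~ (b | a))   [cost 7]

(1) (a & a)  =[and_idem →]=  a    ⊢ (~ ((b | (a | (a & a))) | 0))
(2) (a | (a & a))  =[absorb_or →]=  a    ⊢ (~ ((b | a) | 0))
(3) ((b | a) | 0)  =[or_false →]=  (b | a)    ⊢ cost 7, within 7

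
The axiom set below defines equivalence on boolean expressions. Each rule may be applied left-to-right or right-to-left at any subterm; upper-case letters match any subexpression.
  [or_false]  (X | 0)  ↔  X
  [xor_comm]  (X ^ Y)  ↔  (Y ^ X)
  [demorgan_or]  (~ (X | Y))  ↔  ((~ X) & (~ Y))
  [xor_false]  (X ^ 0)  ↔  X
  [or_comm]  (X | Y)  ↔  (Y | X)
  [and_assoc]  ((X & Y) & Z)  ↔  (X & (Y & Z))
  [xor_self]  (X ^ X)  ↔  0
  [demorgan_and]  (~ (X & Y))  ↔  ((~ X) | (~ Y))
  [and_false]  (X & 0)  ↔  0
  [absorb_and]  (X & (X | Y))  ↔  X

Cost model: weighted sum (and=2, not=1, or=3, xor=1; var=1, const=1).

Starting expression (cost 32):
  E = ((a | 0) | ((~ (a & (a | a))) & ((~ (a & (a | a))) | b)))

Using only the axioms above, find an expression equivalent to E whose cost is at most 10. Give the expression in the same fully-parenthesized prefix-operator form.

1. [absorb_and →] ((~ (a & (a | a))) & ((~ (a & (a | a))) | b))  →  (~ (a & (a | a)));  E = ((a | 0) | (~ (a & (a | a))))
2. [absorb_and →] (a & (a | a))  →  a;  cost 10 ≤ 10, done

((a | 0) | (~ a))   [cost 10]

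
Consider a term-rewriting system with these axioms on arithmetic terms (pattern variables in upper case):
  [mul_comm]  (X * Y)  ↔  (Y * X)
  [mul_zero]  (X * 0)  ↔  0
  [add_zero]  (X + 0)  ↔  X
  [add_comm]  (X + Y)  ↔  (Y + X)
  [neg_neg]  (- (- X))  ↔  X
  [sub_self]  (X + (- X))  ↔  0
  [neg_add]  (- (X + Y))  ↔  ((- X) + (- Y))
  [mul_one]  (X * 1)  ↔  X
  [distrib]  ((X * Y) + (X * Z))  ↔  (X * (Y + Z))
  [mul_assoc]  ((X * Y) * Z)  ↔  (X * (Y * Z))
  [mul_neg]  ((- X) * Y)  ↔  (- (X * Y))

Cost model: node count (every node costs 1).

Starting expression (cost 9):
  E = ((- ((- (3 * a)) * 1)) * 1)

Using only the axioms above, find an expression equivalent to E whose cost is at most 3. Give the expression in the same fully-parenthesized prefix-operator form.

(1) ((- ((- (3 * a)) * 1)) * 1)  =[mul_one →]=  (- ((- (3 * a)) * 1))
(2) ((- (3 * a)) * 1)  =[mul_one →]=  (- (3 * a))    ⊢ (- (- (3 * a)))
(3) (- (- (3 * a)))  =[neg_neg →]=  (3 * a)    ⊢ cost 3, within 3

(3 * a)   [cost 3]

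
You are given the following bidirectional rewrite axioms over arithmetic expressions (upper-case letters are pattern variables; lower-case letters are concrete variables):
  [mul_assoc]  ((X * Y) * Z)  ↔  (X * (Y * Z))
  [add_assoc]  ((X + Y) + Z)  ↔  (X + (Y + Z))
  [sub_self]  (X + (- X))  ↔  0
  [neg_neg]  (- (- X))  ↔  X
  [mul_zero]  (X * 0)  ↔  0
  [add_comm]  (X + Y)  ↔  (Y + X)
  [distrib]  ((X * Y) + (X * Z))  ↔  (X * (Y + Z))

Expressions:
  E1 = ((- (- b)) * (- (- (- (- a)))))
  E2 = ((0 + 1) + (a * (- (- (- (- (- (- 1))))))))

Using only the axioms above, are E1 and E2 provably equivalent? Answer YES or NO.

NO

The axioms are sound identities: if E1 ↔* E2 then E1 and E2 evaluate identically under any assignment.
Under a=0, b=0: E1 evaluates to 0, E2 to 1. Distinct ⇒ no rewrite sequence connects them.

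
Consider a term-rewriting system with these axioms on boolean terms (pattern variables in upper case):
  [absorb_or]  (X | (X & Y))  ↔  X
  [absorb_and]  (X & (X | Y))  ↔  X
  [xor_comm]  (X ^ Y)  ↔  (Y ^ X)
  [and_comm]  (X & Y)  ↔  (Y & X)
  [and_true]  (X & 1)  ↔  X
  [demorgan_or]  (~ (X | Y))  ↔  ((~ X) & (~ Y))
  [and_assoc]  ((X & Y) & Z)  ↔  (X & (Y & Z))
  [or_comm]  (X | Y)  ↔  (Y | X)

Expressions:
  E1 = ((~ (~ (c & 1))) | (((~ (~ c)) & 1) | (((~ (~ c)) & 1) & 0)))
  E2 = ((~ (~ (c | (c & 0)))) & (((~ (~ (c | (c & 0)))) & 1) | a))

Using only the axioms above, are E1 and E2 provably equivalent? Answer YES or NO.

YES

1. [and_true →] (c & 1)  →  c;  E1 = ((~ (~ c)) | (((~ (~ c)) & 1) | (((~ (~ c)) & 1) & 0)))
2. [absorb_or →] (((~ (~ c)) & 1) | (((~ (~ c)) & 1) & 0))  →  ((~ (~ c)) & 1);  E1 = ((~ (~ c)) | ((~ (~ c)) & 1))
3. [absorb_or →] ((~ (~ c)) | ((~ (~ c)) & 1))  →  (~ (~ c))
4. [absorb_or ←] c  →  (c | (c & 0));  E1 = (~ (~ (c | (c & 0))))
5. [absorb_and ←] (~ (~ (c | (c & 0))))  →  ((~ (~ (c | (c & 0)))) & ((~ (~ (c | (c & 0)))) | a))
6. [and_true ←] (~ (~ (c | (c & 0))))  →  ((~ (~ (c | (c & 0)))) & 1);  this is E2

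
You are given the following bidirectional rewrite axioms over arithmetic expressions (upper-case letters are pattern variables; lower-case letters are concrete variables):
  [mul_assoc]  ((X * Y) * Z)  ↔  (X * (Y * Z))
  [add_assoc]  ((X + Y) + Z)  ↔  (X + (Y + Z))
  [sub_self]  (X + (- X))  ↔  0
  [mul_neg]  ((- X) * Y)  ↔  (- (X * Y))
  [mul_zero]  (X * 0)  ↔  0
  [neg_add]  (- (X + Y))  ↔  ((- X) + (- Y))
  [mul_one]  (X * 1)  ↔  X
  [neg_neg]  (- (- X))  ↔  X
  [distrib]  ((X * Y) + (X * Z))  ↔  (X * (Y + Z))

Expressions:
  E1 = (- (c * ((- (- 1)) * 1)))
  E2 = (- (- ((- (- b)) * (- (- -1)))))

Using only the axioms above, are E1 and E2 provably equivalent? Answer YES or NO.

All listed rules preserve value, hence provable equivalence implies equal values everywhere; look for a separating assignment.
b=0, c=1 gives E1 ↦ -1, E2 ↦ 0; values differ ⇒ not provably equivalent.

NO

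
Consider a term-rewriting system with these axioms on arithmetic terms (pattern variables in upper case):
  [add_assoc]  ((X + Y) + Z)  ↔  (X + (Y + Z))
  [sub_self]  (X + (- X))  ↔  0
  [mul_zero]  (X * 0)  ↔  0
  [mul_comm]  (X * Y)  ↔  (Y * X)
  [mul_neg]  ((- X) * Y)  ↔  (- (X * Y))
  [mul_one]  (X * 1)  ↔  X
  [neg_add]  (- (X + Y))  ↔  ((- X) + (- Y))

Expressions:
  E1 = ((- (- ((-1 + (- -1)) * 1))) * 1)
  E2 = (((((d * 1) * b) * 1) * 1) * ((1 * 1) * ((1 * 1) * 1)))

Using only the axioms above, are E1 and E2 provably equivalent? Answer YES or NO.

NO

The axioms are sound identities: if E1 ↔* E2 then E1 and E2 evaluate identically under any assignment.
Under b=1, d=1: E1 evaluates to 0, E2 to 1. Distinct ⇒ no rewrite sequence connects them.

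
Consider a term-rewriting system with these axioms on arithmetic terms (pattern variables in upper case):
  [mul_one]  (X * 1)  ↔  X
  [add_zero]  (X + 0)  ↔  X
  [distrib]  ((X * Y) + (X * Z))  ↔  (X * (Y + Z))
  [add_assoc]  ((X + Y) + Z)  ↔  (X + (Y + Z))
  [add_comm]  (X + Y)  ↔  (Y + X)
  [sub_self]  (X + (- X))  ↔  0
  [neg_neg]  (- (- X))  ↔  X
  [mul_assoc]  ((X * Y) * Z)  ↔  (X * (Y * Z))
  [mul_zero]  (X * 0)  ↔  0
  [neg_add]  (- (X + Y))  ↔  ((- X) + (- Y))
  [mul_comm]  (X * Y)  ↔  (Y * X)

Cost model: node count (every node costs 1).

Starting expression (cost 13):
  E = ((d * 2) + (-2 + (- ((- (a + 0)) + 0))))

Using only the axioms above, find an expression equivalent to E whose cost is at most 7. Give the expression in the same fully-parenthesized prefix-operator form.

step 1: add_zero (→) rewrites ((- (a + 0)) + 0) into (- (a + 0)), now ((d * 2) + (-2 + (- (- (a + 0)))))
step 2: add_zero (→) rewrites (a + 0) into a, now ((d * 2) + (-2 + (- (- a))))
step 3: neg_neg (→) rewrites (- (- a)) into a, reaching cost 7 (bound 7)

((d * 2) + (-2 + a))   [cost 7]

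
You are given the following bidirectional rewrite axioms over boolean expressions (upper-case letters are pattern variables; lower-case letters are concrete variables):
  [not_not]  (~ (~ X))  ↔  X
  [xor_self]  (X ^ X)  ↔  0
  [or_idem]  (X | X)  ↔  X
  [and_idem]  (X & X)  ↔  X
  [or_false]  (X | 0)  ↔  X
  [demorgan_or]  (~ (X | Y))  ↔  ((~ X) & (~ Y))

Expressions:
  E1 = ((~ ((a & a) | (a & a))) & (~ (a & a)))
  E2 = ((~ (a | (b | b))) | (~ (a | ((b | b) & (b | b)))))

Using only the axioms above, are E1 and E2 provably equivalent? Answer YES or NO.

NO

All listed rules preserve value, hence provable equivalence implies equal values everywhere; look for a separating assignment.
a=0, b=1 gives E1 ↦ 1, E2 ↦ 0; values differ ⇒ not provably equivalent.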